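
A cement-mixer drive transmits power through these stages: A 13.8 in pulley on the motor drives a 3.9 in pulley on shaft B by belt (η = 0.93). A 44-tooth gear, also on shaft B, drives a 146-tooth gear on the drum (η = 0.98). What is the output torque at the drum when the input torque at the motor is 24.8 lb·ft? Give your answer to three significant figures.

21.2 lb·ft

After the belt (3.9/13.8): 24.8 × 0.28261 × 0.93 = 6.5181 lb·ft
After the gear mesh (146/44): 6.5181 × 3.3182 × 0.98 = 21.196 lb·ft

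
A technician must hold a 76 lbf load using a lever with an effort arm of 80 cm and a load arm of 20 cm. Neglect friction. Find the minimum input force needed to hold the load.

19 lbf

Lever MA = effort arm / load arm = 80/20 = 4.
Effort = load / MA = 76 / 4 = 19 lbf.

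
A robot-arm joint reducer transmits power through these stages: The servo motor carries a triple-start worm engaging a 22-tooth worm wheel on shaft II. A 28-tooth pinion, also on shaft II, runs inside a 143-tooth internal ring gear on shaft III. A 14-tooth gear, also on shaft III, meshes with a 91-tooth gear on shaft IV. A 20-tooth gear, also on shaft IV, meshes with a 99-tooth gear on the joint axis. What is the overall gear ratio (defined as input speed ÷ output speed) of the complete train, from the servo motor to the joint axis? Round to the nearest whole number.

Each stage contributes driven/driver: worm 22/3 = 7.3333, internal gear 143/28 = 5.1071, gear mesh 91/14 = 6.5, gear mesh 99/20 = 4.95.
Overall: 7.3333 × 5.1071 × 6.5 × 4.95 = 1205.

1205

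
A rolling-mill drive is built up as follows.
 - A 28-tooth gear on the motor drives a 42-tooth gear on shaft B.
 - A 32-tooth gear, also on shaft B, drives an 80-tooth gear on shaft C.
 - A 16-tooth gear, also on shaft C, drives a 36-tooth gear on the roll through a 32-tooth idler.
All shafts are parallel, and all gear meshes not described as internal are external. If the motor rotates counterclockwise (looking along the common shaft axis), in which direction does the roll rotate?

the motor → shaft B: external mesh, 1 reversal → CW.
shaft B → shaft C: external mesh, 1 reversal → CCW.
shaft C → the roll: driver → idler → driven is 2 external meshes, 2 reversals → CCW.
4 reversals in total — an even number — so the roll turns the same way as the motor.

counterclockwise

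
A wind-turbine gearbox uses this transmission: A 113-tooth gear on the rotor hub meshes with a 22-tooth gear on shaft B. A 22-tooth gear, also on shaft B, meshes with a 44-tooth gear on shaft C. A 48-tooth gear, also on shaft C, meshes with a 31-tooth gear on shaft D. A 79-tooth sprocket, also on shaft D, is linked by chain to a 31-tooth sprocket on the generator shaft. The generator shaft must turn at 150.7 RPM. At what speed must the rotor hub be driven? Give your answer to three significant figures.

14.9 RPM

Overall ratio R = 0.19469 × 2 × 0.64583 × 0.39241 = 0.09868.
Required input speed = output speed × R = 150.7 × 0.09868 = 14.871 RPM.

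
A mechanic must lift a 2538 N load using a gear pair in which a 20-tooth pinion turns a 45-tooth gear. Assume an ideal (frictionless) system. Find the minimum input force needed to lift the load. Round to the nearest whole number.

1128 N

Gear pair MA = 45/20 = 2.25.
Effort = load / MA = 2538 / 2.25 = 1128 N.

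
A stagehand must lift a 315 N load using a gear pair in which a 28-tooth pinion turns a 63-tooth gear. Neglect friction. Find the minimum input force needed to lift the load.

140 N

Gear pair MA = 63/28 = 2.25.
Effort = load / MA = 315 / 2.25 = 140 N.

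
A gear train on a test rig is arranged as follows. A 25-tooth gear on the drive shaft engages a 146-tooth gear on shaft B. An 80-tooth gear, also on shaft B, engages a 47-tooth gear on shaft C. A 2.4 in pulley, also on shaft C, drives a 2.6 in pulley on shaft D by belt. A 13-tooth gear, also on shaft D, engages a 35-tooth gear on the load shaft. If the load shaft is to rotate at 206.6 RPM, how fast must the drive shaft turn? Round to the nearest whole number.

Overall ratio R = 5.84 × 0.5875 × 1.0833 × 2.6923 = 10.007.
Required input speed = output speed × R = 206.6 × 10.007 = 2067.5 RPM.

2067 RPM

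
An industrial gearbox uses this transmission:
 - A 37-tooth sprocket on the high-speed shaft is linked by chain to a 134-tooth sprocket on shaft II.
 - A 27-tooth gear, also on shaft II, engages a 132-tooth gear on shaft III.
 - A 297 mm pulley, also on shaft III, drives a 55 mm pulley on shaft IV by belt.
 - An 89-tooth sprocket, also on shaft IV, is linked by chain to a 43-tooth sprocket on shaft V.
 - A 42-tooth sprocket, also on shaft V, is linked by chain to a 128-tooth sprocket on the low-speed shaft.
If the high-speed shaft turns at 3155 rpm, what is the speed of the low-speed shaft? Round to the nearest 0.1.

653.5 rpm

the high-speed shaft → shaft II (chain, 134/37): 3155 ÷ 3.6216 = 871.16 rpm
shaft II → shaft III (gear mesh, 132/27): 871.16 ÷ 4.8889 = 178.19 rpm
shaft III → shaft IV (belt, 55/297): 178.19 ÷ 0.18519 = 962.23 rpm
shaft IV → shaft V (chain, 43/89): 962.23 ÷ 0.48315 = 1991.6 rpm
shaft V → the low-speed shaft (chain, 128/42): 1991.6 ÷ 3.0476 = 653.49 rpm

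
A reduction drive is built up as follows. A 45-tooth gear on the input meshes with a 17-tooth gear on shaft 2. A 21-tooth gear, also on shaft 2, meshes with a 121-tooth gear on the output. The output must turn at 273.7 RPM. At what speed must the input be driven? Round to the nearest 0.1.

Overall ratio R = 0.37778 × 5.7619 = 2.1767.
Required input speed = output speed × R = 273.7 × 2.1767 = 595.77 RPM.

595.8 RPM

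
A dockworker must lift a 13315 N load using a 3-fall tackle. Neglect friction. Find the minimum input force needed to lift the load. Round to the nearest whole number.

Block-and-tackle MA = number of supporting rope parts = 3.
Effort = load / MA = 13315 / 3 = 4438.3 N.

4438 N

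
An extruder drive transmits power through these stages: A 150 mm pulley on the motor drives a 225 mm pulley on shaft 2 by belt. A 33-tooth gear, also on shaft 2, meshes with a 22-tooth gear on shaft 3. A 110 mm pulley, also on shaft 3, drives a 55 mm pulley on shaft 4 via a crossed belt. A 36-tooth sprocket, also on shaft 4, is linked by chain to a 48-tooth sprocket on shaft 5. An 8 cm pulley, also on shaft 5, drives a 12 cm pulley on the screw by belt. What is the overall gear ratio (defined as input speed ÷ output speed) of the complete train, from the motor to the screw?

1

Each stage contributes driven/driver: belt 225/150 = 1.5, gear mesh 22/33 = 0.66667, belt 55/110 = 0.5, chain 48/36 = 1.3333, belt 12/8 = 1.5.
Overall: 1.5 × 0.66667 × 0.5 × 1.3333 × 1.5 = 1.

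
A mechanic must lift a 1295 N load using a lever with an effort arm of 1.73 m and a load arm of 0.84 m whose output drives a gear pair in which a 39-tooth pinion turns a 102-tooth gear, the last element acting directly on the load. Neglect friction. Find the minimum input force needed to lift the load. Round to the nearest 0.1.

Lever MA = effort arm / load arm = 1.73/0.84 = 2.0595.
Gear pair MA = 102/39 = 2.6154.
Combined ideal MA = 2.0595 × 2.6154 = 5.3864.
Effort = load / MA = 1295 / 5.3864 = 240.42 N.

240.4 N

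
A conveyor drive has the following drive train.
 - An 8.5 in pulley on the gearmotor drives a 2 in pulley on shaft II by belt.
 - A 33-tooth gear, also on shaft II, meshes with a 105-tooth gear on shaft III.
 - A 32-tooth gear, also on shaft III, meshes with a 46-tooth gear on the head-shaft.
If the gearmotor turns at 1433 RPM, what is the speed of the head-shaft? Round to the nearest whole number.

the gearmotor → shaft II (belt, 2/8.5): 1433 ÷ 0.23529 = 6090.2 RPM
shaft II → shaft III (gear mesh, 105/33): 6090.2 ÷ 3.1818 = 1914.1 RPM
shaft III → the head-shaft (gear mesh, 46/32): 1914.1 ÷ 1.4375 = 1331.5 RPM

1332 RPM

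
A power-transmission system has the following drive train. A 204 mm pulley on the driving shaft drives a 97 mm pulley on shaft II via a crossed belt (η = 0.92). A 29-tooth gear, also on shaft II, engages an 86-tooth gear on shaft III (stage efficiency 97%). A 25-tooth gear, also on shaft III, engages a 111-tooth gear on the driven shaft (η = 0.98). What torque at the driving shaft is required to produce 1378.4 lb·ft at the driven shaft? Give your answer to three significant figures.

252 lb·ft

Overall ratio R = 0.47549 × 2.9655 × 4.44 = 6.2607; overall efficiency η = 0.92 × 0.97 × 0.98 = 0.8746.
Input torque = output torque / (R × η) = 1378.4 / (6.2607 × 0.8746) = 251.75 lb·ft.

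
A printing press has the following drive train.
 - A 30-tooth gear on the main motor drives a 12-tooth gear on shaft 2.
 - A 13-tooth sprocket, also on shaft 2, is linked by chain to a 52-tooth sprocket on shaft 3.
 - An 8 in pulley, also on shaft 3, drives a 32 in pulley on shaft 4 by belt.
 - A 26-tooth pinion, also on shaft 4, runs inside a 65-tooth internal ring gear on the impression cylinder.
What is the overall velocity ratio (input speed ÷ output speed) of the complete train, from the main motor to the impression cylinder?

Each stage contributes driven/driver: gear mesh 12/30 = 0.4, chain 52/13 = 4, belt 32/8 = 4, internal gear 65/26 = 2.5.
Overall: 0.4 × 4 × 4 × 2.5 = 16.

16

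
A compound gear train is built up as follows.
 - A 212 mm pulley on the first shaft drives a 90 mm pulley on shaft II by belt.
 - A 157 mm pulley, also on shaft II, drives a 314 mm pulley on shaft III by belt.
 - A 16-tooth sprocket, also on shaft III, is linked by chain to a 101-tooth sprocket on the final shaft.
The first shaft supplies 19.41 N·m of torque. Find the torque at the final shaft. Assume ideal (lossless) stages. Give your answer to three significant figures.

104 N·m

Belt: ratio = 90/212 = 0.42453; torque at shaft II = 19.41 × 0.42453 = 8.2401 N·m.
Belt: ratio = 314/157 = 2; torque at shaft III = 8.2401 × 2 = 16.48 N·m.
Chain: ratio = 101/16 = 6.3125; torque at the final shaft = 16.48 × 6.3125 = 104.03 N·m.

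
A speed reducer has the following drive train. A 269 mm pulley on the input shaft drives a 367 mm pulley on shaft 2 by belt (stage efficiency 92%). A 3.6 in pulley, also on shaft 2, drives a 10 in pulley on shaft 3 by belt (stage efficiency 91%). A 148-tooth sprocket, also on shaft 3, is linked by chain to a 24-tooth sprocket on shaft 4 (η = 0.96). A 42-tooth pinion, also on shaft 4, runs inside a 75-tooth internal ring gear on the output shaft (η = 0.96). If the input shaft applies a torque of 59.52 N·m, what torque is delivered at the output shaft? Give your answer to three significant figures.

50.4 N·m

After the belt (367/269): 59.52 × 1.3643 × 0.92 = 74.708 N·m
After the belt (10/3.6): 74.708 × 2.7778 × 0.91 = 188.84 N·m
After the chain (24/148): 188.84 × 0.16216 × 0.96 = 29.398 N·m
After the internal gear (75/42): 29.398 × 1.7857 × 0.96 = 50.397 N·m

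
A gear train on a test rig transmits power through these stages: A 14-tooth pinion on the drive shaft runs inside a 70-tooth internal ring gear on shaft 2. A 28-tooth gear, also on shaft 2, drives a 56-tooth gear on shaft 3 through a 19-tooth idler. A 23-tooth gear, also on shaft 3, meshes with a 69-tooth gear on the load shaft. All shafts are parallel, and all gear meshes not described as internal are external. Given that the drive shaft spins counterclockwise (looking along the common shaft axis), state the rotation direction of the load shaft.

clockwise

the drive shaft → shaft 2: internal mesh, same direction → CCW.
shaft 2 → shaft 3: driver → idler → driven is 2 external meshes, 2 reversals → CCW.
shaft 3 → the load shaft: external mesh, 1 reversal → CW.
3 reversals in total — an odd number — so the load shaft turns opposite to the drive shaft.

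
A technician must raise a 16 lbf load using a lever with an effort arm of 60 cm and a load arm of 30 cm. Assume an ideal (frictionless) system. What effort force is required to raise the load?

Lever MA = effort arm / load arm = 60/30 = 2.
Effort = load / MA = 16 / 2 = 8 lbf.

8 lbf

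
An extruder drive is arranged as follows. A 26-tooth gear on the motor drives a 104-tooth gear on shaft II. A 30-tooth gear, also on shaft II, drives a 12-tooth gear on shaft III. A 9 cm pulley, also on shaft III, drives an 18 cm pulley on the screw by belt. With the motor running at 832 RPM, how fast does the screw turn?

gear mesh 104/26 = 4 → 832/4 = 208 RPM
gear mesh 12/30 = 0.4 → 208/0.4 = 520 RPM
belt 18/9 = 2 → 520/2 = 260 RPM

260 RPM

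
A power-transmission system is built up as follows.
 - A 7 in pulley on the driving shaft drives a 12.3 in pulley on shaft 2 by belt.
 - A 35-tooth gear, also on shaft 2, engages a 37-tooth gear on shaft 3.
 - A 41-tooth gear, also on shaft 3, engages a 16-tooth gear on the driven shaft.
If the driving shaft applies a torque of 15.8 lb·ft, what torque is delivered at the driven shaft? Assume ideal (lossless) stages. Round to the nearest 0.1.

belt 12.3/7 = 1.7571 → τ = 15.8·1.7571 = 27.763 lb·ft
gear mesh 37/35 = 1.0571 → τ = 27.763·1.0571 = 29.349 lb·ft
gear mesh 16/41 = 0.39024 → τ = 29.349·0.39024 = 11.453 lb·ft

11.5 lb·ft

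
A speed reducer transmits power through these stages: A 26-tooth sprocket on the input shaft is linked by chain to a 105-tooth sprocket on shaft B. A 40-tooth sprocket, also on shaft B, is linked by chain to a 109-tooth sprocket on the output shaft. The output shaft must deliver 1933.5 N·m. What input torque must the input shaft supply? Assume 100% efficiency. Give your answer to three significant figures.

176 N·m

Overall ratio R = 4.0385 × 2.725 = 11.005.
Input torque = output torque / R = 1933.5 / 11.005 = 175.7 N·m.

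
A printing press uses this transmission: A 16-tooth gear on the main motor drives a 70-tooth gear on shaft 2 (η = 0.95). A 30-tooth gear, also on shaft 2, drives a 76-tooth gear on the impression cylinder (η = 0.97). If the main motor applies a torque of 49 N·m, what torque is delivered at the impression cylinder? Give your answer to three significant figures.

Gear mesh: ratio = 70/16 = 4.375; torque at shaft 2 = 49 × 4.375 × 0.95 = 203.66 N·m.
Gear mesh: ratio = 76/30 = 2.5333; torque at the impression cylinder = 203.66 × 2.5333 × 0.97 = 500.45 N·m.

500 N·m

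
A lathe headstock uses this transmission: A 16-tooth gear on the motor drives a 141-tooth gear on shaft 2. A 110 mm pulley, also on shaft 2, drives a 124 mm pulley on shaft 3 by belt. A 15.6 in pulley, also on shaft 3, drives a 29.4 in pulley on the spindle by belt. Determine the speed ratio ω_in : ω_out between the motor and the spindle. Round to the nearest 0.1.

18.7

Each stage contributes driven/driver: gear mesh 141/16 = 8.8125, belt 124/110 = 1.1273, belt 29.4/15.6 = 1.8846.
Overall: 8.8125 × 1.1273 × 1.8846 = 18.722.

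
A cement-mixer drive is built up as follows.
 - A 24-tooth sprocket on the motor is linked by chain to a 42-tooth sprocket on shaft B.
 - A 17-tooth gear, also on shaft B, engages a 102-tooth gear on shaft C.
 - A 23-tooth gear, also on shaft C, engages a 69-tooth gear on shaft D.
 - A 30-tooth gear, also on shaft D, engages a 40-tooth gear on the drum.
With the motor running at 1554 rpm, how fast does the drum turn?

chain 42/24 = 1.75 → 1554/1.75 = 888 rpm
gear mesh 102/17 = 6 → 888/6 = 148 rpm
gear mesh 69/23 = 3 → 148/3 = 49.333 rpm
gear mesh 40/30 = 1.3333 → 49.333/1.3333 = 37 rpm

37 rpm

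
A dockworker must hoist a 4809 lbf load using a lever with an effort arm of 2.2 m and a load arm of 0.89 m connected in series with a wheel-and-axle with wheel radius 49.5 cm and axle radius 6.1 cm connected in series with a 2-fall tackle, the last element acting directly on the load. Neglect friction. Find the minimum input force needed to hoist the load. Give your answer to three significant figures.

Lever MA = effort arm / load arm = 2.2/0.89 = 2.4719.
Wheel-and-axle MA = R/r = 49.5/6.1 = 8.1148.
Block-and-tackle MA = number of supporting rope parts = 2.
Combined ideal MA = 2.4719 × 8.1148 × 2 = 40.118.
Effort = load / MA = 4809 / 40.118 = 119.87 lbf.

120 lbf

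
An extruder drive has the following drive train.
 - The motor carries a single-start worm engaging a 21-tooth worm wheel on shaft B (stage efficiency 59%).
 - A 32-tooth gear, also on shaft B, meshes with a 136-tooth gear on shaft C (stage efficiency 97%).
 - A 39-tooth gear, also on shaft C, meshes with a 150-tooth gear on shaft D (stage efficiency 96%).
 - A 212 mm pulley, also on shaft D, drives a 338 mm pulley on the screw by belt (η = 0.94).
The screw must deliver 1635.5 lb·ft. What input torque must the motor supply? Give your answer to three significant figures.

Overall ratio R = 21 × 4.25 × 3.8462 × 1.5943 = 547.29; overall efficiency η = 0.59 × 0.97 × 0.96 × 0.94 = 0.5164.
Input torque = output torque / (R × η) = 1635.5 / (547.29 × 0.5164) = 5.7864 lb·ft.

5.79 lb·ft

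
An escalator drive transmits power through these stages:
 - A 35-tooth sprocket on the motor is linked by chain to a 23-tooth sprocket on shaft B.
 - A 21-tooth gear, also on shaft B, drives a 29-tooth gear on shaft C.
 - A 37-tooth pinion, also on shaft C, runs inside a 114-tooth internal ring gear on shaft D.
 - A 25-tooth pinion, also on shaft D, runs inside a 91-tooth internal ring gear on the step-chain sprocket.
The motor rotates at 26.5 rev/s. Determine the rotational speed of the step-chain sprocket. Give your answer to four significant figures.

2.604 rev/s

chain 23/35 = 0.65714 → 26.5/0.65714 = 40.326 rev/s
gear mesh 29/21 = 1.381 → 40.326/1.381 = 29.202 rev/s
internal gear 114/37 = 3.0811 → 29.202/3.0811 = 9.4777 rev/s
internal gear 91/25 = 3.64 → 9.4777/3.64 = 2.6038 rev/s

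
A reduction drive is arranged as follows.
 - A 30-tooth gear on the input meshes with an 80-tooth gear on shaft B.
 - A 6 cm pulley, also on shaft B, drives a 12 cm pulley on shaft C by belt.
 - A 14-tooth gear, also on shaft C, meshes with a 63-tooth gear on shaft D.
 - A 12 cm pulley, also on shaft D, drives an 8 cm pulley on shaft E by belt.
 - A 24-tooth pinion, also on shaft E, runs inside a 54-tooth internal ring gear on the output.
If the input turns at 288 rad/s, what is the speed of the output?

8 rad/s

Gear mesh: ratio = 80/30 = 2.6667, so shaft B turns at 288 / 2.6667 = 108 rad/s.
Belt: ratio = 12/6 = 2, so shaft C turns at 108 / 2 = 54 rad/s.
Gear mesh: ratio = 63/14 = 4.5, so shaft D turns at 54 / 4.5 = 12 rad/s.
Belt: ratio = 8/12 = 0.66667, so shaft E turns at 12 / 0.66667 = 18 rad/s.
Internal gear: ratio = 54/24 = 2.25, so the output turns at 18 / 2.25 = 8 rad/s.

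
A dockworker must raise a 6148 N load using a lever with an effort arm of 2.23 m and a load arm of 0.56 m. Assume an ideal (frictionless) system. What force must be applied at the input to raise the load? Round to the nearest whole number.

Lever MA = effort arm / load arm = 2.23/0.56 = 3.9821.
Effort = load / MA = 6148 / 3.9821 = 1543.9 N.

1544 N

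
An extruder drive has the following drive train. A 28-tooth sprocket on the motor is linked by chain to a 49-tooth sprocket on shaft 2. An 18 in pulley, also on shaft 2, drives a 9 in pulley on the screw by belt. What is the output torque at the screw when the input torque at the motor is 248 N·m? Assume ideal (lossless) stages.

217 N·m

Chain: ratio = 49/28 = 1.75; torque at shaft 2 = 248 × 1.75 = 434 N·m.
Belt: ratio = 9/18 = 0.5; torque at the screw = 434 × 0.5 = 217 N·m.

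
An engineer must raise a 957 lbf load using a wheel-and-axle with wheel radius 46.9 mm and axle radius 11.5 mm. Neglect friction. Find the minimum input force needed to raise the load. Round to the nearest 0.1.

Wheel-and-axle MA = R/r = 46.9/11.5 = 4.0783.
Effort = load / MA = 957 / 4.0783 = 234.66 lbf.

234.7 lbf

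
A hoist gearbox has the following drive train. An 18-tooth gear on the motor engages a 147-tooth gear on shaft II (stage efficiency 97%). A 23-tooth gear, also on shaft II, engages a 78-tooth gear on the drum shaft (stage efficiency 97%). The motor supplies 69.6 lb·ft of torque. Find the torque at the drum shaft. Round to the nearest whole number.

Gear mesh: ratio = 147/18 = 8.1667; torque at shaft II = 69.6 × 8.1667 × 0.97 = 551.35 lb·ft.
Gear mesh: ratio = 78/23 = 3.3913; torque at the drum shaft = 551.35 × 3.3913 × 0.97 = 1813.7 lb·ft.

1814 lb·ft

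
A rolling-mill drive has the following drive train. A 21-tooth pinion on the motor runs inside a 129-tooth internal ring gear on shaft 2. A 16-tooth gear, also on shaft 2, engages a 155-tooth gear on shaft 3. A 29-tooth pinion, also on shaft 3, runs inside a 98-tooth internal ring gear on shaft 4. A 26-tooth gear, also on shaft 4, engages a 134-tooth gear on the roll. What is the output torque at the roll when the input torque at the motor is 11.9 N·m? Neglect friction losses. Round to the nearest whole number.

After the internal gear (129/21): 11.9 × 6.1429 = 73.1 N·m
After the gear mesh (155/16): 73.1 × 9.6875 = 708.16 N·m
After the internal gear (98/29): 708.16 × 3.3793 = 2393.1 N·m
After the gear mesh (134/26): 2393.1 × 5.1538 = 12334 N·m

12334 N·m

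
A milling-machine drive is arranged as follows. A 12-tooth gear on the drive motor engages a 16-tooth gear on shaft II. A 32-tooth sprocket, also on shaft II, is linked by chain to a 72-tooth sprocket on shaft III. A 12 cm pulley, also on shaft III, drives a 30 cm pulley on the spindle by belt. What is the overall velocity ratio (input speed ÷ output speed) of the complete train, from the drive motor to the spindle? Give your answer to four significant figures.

7.500

Each stage contributes driven/driver: gear mesh 16/12 = 1.3333, chain 72/32 = 2.25, belt 30/12 = 2.5.
Overall: 1.3333 × 2.25 × 2.5 = 7.5.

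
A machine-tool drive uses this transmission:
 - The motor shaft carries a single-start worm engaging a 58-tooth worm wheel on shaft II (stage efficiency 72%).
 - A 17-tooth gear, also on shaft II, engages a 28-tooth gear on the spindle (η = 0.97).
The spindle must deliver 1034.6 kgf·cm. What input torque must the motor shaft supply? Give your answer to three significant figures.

15.5 kgf·cm

Overall ratio R = 58 × 1.6471 = 95.529; overall efficiency η = 0.72 × 0.97 = 0.6984.
Input torque = output torque / (R × η) = 1034.6 / (95.529 × 0.6984) = 15.507 kgf·cm.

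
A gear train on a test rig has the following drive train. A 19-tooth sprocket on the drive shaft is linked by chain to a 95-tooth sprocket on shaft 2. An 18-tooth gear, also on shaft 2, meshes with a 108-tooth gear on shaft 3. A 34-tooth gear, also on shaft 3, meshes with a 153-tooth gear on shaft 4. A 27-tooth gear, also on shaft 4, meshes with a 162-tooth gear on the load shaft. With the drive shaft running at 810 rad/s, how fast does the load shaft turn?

1 rad/s

Chain: ratio = 95/19 = 5, so shaft 2 turns at 810 / 5 = 162 rad/s.
Gear mesh: ratio = 108/18 = 6, so shaft 3 turns at 162 / 6 = 27 rad/s.
Gear mesh: ratio = 153/34 = 4.5, so shaft 4 turns at 27 / 4.5 = 6 rad/s.
Gear mesh: ratio = 162/27 = 6, so the load shaft turns at 6 / 6 = 1 rad/s.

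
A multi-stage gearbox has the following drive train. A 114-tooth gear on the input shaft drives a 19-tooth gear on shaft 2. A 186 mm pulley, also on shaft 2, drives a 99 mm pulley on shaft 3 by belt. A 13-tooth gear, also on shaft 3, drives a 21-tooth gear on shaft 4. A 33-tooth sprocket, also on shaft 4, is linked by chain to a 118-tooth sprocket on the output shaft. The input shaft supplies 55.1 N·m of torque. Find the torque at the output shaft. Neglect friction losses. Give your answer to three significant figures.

Gear mesh: ratio = 19/114 = 0.16667; torque at shaft 2 = 55.1 × 0.16667 = 9.1833 N·m.
Belt: ratio = 99/186 = 0.53226; torque at shaft 3 = 9.1833 × 0.53226 = 4.8879 N·m.
Gear mesh: ratio = 21/13 = 1.6154; torque at shaft 4 = 4.8879 × 1.6154 = 7.8958 N·m.
Chain: ratio = 118/33 = 3.5758; torque at the output shaft = 7.8958 × 3.5758 = 28.234 N·m.

28.2 N·m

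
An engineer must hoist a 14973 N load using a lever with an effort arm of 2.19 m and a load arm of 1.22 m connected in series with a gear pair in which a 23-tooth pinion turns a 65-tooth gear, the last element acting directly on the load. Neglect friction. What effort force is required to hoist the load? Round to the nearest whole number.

Lever MA = effort arm / load arm = 2.19/1.22 = 1.7951.
Gear pair MA = 65/23 = 2.8261.
Combined ideal MA = 1.7951 × 2.8261 = 5.0731.
Effort = load / MA = 14973 / 5.0731 = 2951.5 N.

2951 N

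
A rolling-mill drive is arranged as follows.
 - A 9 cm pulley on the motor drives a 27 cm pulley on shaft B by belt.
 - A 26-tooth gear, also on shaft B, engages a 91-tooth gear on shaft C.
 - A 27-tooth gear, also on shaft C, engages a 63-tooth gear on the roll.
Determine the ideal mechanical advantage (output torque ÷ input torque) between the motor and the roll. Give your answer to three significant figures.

24.5

Each stage contributes driven/driver: belt 27/9 = 3, gear mesh 91/26 = 3.5, gear mesh 63/27 = 2.3333.
Overall: 3 × 3.5 × 2.3333 = 24.5.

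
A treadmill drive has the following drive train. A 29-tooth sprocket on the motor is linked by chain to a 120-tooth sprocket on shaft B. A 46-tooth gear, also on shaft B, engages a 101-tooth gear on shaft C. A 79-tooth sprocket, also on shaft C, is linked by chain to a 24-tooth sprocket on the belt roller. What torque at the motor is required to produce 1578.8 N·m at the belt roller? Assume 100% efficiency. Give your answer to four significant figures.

Overall ratio R = 4.1379 × 2.1957 × 0.3038 = 2.7601.
Input torque = output torque / R = 1578.8 / 2.7601 = 572 N·m.

572.0 N·m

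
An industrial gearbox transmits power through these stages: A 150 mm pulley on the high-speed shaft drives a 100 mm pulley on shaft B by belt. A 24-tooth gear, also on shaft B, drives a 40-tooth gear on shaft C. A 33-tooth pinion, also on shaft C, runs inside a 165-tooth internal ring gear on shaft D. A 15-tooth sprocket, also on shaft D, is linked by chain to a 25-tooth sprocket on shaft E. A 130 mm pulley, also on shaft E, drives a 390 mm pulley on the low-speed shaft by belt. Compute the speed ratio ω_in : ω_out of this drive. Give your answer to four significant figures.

27.78

Each stage contributes driven/driver: belt 100/150 = 0.66667, gear mesh 40/24 = 1.6667, internal gear 165/33 = 5, chain 25/15 = 1.6667, belt 390/130 = 3.
Overall: 0.66667 × 1.6667 × 5 × 1.6667 × 3 = 27.778.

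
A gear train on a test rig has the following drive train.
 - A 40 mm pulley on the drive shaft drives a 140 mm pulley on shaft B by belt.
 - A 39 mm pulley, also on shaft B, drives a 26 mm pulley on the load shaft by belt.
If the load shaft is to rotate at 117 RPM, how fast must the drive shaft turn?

273 RPM

Overall ratio R = 3.5 × 0.66667 = 2.3333.
Required input speed = output speed × R = 117 × 2.3333 = 273 RPM.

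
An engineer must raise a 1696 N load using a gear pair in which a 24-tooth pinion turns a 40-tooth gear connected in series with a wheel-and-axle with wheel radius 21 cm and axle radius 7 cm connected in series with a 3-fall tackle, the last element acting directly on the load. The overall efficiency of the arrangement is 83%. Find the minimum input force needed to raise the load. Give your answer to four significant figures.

Gear pair MA = 40/24 = 1.6667.
Wheel-and-axle MA = R/r = 21/7 = 3.
Block-and-tackle MA = number of supporting rope parts = 3.
Combined ideal MA = 1.6667 × 3 × 3 = 15.
Actual MA = 15 × 0.83 = 12.45.
Effort = load / actual MA = 1696 / 12.45 = 136.22 N.

136.2 N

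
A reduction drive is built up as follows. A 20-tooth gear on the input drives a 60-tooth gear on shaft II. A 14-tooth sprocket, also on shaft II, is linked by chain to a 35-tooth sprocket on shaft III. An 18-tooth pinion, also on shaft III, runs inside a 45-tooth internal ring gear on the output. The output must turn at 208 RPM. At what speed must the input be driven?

Overall ratio R = 3 × 2.5 × 2.5 = 18.75.
Required input speed = output speed × R = 208 × 18.75 = 3900 RPM.

3900 RPM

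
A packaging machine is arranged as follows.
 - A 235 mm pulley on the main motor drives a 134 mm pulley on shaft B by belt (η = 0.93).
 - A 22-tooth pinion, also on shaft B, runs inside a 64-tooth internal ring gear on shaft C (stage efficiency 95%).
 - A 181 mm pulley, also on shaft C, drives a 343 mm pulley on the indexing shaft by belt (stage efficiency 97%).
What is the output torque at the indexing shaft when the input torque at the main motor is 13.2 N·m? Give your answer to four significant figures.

35.56 N·m

belt 134/235 = 0.57021 → τ = 13.2·0.57021·0.93 = 6.9999 N·m
internal gear 64/22 = 2.9091 → τ = 6.9999·2.9091·0.95 = 19.345 N·m
belt 343/181 = 1.895 → τ = 19.345·1.895·0.97 = 35.56 N·m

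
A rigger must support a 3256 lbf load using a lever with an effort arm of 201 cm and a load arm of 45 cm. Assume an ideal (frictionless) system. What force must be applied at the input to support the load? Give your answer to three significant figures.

Lever MA = effort arm / load arm = 201/45 = 4.4667.
Effort = load / MA = 3256 / 4.4667 = 728.96 lbf.

729 lbf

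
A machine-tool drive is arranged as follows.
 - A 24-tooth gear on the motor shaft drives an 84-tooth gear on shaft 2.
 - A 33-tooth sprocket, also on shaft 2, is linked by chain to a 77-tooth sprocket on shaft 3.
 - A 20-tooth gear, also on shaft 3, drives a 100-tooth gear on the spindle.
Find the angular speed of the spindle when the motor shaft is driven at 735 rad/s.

Gear mesh: ratio = 84/24 = 3.5, so shaft 2 turns at 735 / 3.5 = 210 rad/s.
Chain: ratio = 77/33 = 2.3333, so shaft 3 turns at 210 / 2.3333 = 90 rad/s.
Gear mesh: ratio = 100/20 = 5, so the spindle turns at 90 / 5 = 18 rad/s.

18 rad/s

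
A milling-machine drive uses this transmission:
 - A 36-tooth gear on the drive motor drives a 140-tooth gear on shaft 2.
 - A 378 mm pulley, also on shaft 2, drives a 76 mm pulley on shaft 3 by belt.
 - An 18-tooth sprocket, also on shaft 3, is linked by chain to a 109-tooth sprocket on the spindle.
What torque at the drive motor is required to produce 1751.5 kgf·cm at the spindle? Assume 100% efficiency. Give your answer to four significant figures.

369.9 kgf·cm

Overall ratio R = 3.8889 × 0.20106 × 6.0556 = 4.7348.
Input torque = output torque / R = 1751.5 / 4.7348 = 369.92 kgf·cm.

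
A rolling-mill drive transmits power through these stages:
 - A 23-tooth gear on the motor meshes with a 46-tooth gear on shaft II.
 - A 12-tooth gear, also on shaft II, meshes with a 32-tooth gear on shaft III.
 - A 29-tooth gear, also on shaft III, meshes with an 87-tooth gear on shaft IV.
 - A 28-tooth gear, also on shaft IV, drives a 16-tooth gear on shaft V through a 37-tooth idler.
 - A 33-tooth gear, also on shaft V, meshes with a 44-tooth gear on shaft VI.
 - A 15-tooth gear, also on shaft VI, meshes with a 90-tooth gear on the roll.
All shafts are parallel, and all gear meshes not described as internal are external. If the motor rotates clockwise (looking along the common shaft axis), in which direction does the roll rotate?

the motor → shaft II: external mesh, 1 reversal → CCW.
shaft II → shaft III: external mesh, 1 reversal → CW.
shaft III → shaft IV: external mesh, 1 reversal → CCW.
shaft IV → shaft V: driver → idler → driven is 2 external meshes, 2 reversals → CCW.
shaft V → shaft VI: external mesh, 1 reversal → CW.
shaft VI → the roll: external mesh, 1 reversal → CCW.
7 reversals in total — an odd number — so the roll turns opposite to the motor.

counterclockwise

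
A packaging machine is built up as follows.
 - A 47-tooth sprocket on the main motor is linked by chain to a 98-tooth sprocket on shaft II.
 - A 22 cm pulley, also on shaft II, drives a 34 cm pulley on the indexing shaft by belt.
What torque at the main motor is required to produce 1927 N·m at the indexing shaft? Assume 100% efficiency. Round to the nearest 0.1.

598.0 N·m

Overall ratio R = 2.0851 × 1.5455 = 3.2224.
Input torque = output torque / R = 1927 / 3.2224 = 597.99 N·m.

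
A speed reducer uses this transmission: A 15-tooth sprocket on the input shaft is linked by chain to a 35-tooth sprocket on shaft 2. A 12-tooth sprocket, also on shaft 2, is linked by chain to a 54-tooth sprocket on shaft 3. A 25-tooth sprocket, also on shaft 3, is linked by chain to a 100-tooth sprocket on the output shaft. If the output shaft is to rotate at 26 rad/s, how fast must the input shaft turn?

Overall ratio R = 2.3333 × 4.5 × 4 = 42.
Required input speed = output speed × R = 26 × 42 = 1092 rad/s.

1092 rad/s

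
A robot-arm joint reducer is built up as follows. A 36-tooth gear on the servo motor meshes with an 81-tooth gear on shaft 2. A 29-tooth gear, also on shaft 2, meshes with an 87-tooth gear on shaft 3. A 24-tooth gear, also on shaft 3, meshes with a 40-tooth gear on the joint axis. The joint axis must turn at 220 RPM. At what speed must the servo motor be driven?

2475 RPM

Overall ratio R = 2.25 × 3 × 1.6667 = 11.25.
Required input speed = output speed × R = 220 × 11.25 = 2475 RPM.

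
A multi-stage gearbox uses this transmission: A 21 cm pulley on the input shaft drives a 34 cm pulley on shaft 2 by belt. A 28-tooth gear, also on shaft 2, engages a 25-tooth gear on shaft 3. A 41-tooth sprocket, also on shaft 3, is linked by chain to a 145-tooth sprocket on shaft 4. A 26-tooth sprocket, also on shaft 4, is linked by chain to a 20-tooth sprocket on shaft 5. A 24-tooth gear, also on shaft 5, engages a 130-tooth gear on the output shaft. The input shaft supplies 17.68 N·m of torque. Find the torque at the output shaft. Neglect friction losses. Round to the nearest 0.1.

376.6 N·m

belt 34/21 = 1.619 → τ = 17.68·1.619 = 28.625 N·m
gear mesh 25/28 = 0.89286 → τ = 28.625·0.89286 = 25.558 N·m
chain 145/41 = 3.5366 → τ = 25.558·3.5366 = 90.387 N·m
chain 20/26 = 0.76923 → τ = 90.387·0.76923 = 69.529 N·m
gear mesh 130/24 = 5.4167 → τ = 69.529·5.4167 = 376.61 N·m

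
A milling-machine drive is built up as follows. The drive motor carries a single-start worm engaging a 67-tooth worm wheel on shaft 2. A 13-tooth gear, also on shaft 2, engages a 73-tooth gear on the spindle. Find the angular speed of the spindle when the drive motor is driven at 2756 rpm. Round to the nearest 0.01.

the drive motor → shaft 2 (worm, 67/1): 2756 ÷ 67 = 41.134 rpm
shaft 2 → the spindle (gear mesh, 73/13): 41.134 ÷ 5.6154 = 7.3253 rpm

7.33 rpm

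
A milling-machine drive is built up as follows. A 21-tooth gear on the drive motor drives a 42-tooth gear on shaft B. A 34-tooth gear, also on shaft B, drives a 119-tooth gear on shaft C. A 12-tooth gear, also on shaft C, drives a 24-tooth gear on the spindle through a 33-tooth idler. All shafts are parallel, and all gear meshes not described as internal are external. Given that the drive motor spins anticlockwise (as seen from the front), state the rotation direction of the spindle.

the drive motor → shaft B: external mesh, 1 reversal → CW.
shaft B → shaft C: external mesh, 1 reversal → CCW.
shaft C → the spindle: driver → idler → driven is 2 external meshes, 2 reversals → CCW.
4 reversals in total — an even number — so the spindle turns the same way as the drive motor.

anticlockwise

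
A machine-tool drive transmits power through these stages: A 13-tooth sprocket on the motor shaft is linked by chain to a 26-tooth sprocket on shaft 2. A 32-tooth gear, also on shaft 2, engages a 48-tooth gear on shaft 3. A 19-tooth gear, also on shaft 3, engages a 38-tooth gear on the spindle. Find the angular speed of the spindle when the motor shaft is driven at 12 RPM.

the motor shaft → shaft 2 (chain, 26/13): 12 ÷ 2 = 6 RPM
shaft 2 → shaft 3 (gear mesh, 48/32): 6 ÷ 1.5 = 4 RPM
shaft 3 → the spindle (gear mesh, 38/19): 4 ÷ 2 = 2 RPM

2 RPM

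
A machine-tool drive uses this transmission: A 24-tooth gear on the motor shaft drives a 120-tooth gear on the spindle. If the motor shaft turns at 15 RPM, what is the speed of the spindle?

Gear mesh: ratio = 120/24 = 5, so the spindle turns at 15 / 5 = 3 RPM.

3 RPM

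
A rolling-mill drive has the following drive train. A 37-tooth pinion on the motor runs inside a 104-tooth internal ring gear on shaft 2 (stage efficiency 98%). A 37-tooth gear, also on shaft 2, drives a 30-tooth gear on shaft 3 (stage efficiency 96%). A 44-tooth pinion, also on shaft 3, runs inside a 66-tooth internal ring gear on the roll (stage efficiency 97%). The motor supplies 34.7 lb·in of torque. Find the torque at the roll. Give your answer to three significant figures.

108 lb·in

internal gear 104/37 = 2.8108 → τ = 34.7·2.8108·0.98 = 95.584 lb·in
gear mesh 30/37 = 0.81081 → τ = 95.584·0.81081·0.96 = 74.401 lb·in
internal gear 66/44 = 1.5 → τ = 74.401·1.5·0.97 = 108.25 lb·in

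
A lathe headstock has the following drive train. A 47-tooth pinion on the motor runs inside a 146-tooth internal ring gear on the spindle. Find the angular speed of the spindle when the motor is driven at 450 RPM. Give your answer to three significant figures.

145 RPM

Internal gear: ratio = 146/47 = 3.1064, so the spindle turns at 450 / 3.1064 = 144.86 RPM.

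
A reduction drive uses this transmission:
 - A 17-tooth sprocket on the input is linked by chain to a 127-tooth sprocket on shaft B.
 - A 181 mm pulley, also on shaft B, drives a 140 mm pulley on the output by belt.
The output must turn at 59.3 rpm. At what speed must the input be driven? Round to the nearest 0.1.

342.7 rpm

Overall ratio R = 7.4706 × 0.77348 = 5.7784.
Required input speed = output speed × R = 59.3 × 5.7784 = 342.66 rpm.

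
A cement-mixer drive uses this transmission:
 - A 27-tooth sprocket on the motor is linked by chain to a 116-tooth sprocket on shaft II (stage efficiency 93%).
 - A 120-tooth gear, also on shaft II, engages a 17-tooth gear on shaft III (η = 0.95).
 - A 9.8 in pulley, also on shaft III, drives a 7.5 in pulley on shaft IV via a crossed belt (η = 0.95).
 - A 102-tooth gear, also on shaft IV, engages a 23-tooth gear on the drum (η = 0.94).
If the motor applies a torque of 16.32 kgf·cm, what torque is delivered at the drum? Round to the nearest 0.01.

1.35 kgf·cm

chain 116/27 = 4.2963 → τ = 16.32·4.2963·0.93 = 65.207 kgf·cm
gear mesh 17/120 = 0.14167 → τ = 65.207·0.14167·0.95 = 8.7758 kgf·cm
belt 7.5/9.8 = 0.76531 → τ = 8.7758·0.76531·0.95 = 6.3804 kgf·cm
gear mesh 23/102 = 0.22549 → τ = 6.3804·0.22549·0.94 = 1.3524 kgf·cm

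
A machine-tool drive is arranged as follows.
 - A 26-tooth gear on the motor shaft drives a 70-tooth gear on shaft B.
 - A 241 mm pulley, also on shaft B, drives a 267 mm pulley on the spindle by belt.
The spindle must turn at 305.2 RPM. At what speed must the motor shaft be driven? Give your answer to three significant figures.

Overall ratio R = 2.6923 × 1.1079 = 2.9828.
Required input speed = output speed × R = 305.2 × 2.9828 = 910.34 RPM.

910 RPM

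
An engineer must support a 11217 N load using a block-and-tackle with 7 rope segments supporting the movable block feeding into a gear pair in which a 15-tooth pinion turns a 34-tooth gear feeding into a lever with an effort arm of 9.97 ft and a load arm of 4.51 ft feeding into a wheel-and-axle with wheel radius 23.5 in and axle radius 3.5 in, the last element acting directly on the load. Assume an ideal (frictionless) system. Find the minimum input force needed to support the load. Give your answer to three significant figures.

47.6 N

Block-and-tackle MA = number of supporting rope parts = 7.
Gear pair MA = 34/15 = 2.2667.
Lever MA = effort arm / load arm = 9.97/4.51 = 2.2106.
Wheel-and-axle MA = R/r = 23.5/3.5 = 6.7143.
Combined ideal MA = 7 × 2.2667 × 2.2106 × 6.7143 = 235.51.
Effort = load / MA = 11217 / 235.51 = 47.629 N.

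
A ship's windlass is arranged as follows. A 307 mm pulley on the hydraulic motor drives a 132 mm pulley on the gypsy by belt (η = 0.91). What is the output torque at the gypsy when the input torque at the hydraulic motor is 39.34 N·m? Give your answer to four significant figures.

Belt: ratio = 132/307 = 0.42997; torque at the gypsy = 39.34 × 0.42997 × 0.91 = 15.393 N·m.

15.39 N·m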